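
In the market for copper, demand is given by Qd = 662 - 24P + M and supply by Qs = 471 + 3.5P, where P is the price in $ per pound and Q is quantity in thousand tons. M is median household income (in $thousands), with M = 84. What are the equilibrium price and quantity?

P* = 10, Q* = 506

With M = 84, demand is Qd = 746 - 24P.
Set Qd = Qs: 746 - 24P = 471 + 3.5P, so 275 = 27.5P and P* = 10.
Then Q* = 746 - 24(10) = 506.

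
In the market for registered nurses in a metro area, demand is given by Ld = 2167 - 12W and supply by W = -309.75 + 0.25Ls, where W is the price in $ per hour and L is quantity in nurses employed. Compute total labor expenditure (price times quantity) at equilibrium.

Inverting to quantity form: Ls = 1239 + 4W.
The market clears where 2167 - 12W = 1239 + 4W. Rearranging, 16W = 928, hence W* = 58.
Substitute back: L* = 2167 - 12(58) = 1471.
Total labor expenditure = W* × L* = 58 × 1471 = 85318.

Total labor expenditure = 85318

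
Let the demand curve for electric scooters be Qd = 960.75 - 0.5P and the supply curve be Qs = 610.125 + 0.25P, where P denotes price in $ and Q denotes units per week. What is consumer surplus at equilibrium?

The market clears where 960.75 - 0.5P = 610.125 + 0.25P. Rearranging, 0.75P = 350.625, hence P* = 467.5.
Substitute back: Q* = 960.75 - 0.5(467.5) = 727.
Demand choke price (Qd = 0): P = 960.75/0.5 = 1921.5. Consumer surplus = ½ × (1921.5 - 467.5) × 727 = 528529.

Consumer surplus = 528529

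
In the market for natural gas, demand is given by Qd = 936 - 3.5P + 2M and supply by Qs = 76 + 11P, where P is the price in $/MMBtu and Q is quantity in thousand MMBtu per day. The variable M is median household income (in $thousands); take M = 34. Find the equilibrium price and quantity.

P* = 64, Q* = 780

With M = 34, demand is Qd = 1004 - 3.5P.
The market clears where 1004 - 3.5P = 76 + 11P. Rearranging, 14.5P = 928, hence P* = 64.
From the demand curve, Q* = 1004 - 3.5(64) = 780.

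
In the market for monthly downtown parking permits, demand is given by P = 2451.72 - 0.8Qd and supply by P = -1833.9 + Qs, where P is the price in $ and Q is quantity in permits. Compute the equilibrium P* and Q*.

Rewriting in direct form: Qd = 3064.65 - 1.25P and Qs = 1833.9 + P.
Set Qd = Qs: 3064.65 - 1.25P = 1833.9 + P, so 1230.75 = 2.25P and P* = 547.
From the demand curve, Q* = 3064.65 - 1.25(547) = 2380.9.

P* = 547, Q* = 2380.9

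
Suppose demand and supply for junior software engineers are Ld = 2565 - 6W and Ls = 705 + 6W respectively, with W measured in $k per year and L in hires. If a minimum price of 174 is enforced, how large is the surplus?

Surplus = 228

With W fixed at 174, quantity demanded is 1521 and quantity supplied is 1749.
Surplus = Ls - Ld = 1749 - 1521 = 228.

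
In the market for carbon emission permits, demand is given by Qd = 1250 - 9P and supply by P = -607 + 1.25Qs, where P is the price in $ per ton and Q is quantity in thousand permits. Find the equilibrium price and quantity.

P* = 78, Q* = 548

Rewriting in direct form: Qs = 485.6 + 0.8P.
The market clears where 1250 - 9P = 485.6 + 0.8P. Rearranging, 9.8P = 764.4, hence P* = 78.
Then Q* = 1250 - 9(78) = 548.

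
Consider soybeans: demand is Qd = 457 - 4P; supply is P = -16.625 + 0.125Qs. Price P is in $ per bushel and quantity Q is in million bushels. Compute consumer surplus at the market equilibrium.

Solving each curve for Q: Qs = 133 + 8P.
The market clears where 457 - 4P = 133 + 8P. Rearranging, 12P = 324, hence P* = 27.
From the demand curve, Q* = 457 - 4(27) = 349.
Demand choke price (Qd = 0): P = 457/4 = 114.25. Consumer surplus = ½ × (114.25 - 27) × 349 = 15225.125.

Consumer surplus = 15225.125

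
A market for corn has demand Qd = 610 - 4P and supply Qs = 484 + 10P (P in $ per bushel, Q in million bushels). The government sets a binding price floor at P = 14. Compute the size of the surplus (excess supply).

Evaluating both curves at the floor price 14 gives Qd = 554, Qs = 624.
Surplus = Qs - Qd = 624 - 554 = 70.

Surplus = 70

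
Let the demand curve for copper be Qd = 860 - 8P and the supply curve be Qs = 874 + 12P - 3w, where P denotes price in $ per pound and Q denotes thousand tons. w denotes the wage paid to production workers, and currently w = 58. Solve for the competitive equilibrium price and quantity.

With w = 58, supply is Qs = 700 + 12P.
The market clears where 860 - 8P = 700 + 12P. Rearranging, 20P = 160, hence P* = 8.
Plugging P* into demand: Q* = 860 - 8(8) = 796.

P* = 8, Q* = 796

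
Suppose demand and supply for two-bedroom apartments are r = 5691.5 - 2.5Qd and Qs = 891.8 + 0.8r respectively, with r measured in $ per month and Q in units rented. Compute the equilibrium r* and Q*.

r* = 1154, Q* = 1815

In direct form, Qd = 2276.6 - 0.4r.
Set Qd = Qs: 2276.6 - 0.4r = 891.8 + 0.8r, so 1384.8 = 1.2r and r* = 1154.
From the demand curve, Q* = 2276.6 - 0.4(1154) = 1815.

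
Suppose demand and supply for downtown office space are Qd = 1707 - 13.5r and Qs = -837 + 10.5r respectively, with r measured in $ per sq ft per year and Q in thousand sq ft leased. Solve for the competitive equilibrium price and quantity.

Set Qd = Qs: 1707 - 13.5r = -837 + 10.5r, so 2544 = 24r and r* = 106.
Then Q* = 1707 - 13.5(106) = 276.

r* = 106, Q* = 276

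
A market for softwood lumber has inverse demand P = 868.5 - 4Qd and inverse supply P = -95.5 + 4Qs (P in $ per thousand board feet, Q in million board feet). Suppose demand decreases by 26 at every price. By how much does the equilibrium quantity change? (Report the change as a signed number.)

Rewriting in direct form: Qd = 217.125 - 0.25P and Qs = 23.875 + 0.25P.
At equilibrium Qd = Qs, so 217.125 - 0.25P = 23.875 + 0.25P; collecting terms, 193.25 = 0.5P and P* = 386.5.
From the demand curve, Q* = 217.125 - 0.25(386.5) = 120.5.
After the shift, demand is Qd = 191.125 - 0.25P.
Re-solving, 0.5P = 167.25 gives P = 334.5 and Q = 107.5.
ΔQ = 107.5 - 120.5 = -13.

ΔQ = -13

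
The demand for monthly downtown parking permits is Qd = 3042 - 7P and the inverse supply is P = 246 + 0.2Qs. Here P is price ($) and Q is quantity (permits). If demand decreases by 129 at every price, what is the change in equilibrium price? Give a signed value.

Rewriting in direct form: Qs = -1230 + 5P.
Equating demand and supply, 3042 - 7P = -1230 + 5P gives 12P = 4272, so P* = 356.
Then Q* = 3042 - 7(356) = 550.
After the shift, demand is Qd = 2913 - 7P.
Re-solving, 12P = 4143 gives P = 345.25 and Q = 496.25.
ΔP = 345.25 - 356 = -10.75.

ΔP = -10.75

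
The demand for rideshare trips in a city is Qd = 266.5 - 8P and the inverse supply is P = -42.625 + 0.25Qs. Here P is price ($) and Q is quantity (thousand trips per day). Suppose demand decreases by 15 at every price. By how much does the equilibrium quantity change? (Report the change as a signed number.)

Rewriting in direct form: Qs = 170.5 + 4P.
Set Qd = Qs: 266.5 - 8P = 170.5 + 4P, so 96 = 12P and P* = 8.
From the demand curve, Q* = 266.5 - 8(8) = 202.5.
After the shift, demand is Qd = 251.5 - 8P.
New equilibrium: 81 = 12P, so P = 6.75 and Q = 197.5.
ΔQ = 197.5 - 202.5 = -5.

ΔQ = -5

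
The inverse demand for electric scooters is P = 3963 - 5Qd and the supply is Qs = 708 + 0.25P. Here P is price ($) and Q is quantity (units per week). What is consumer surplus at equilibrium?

Solving each curve for Q: Qd = 792.6 - 0.2P.
The market clears where 792.6 - 0.2P = 708 + 0.25P. Rearranging, 0.45P = 84.6, hence P* = 188.
Then Q* = 792.6 - 0.2(188) = 755.
Demand choke price (Qd = 0): P = 792.6/0.2 = 3963. Consumer surplus = ½ × (3963 - 188) × 755 = 1425062.5.

Consumer surplus = 1425062.5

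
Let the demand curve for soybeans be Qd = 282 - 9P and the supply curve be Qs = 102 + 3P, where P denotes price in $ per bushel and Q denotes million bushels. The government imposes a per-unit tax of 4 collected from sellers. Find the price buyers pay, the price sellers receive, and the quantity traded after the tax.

P_b = 16, P_s = 12, Q = 138

With a tax of 4 on sellers, they supply based on the net price P_s = P_b - 4, so Qs = 90 + 3P_b.
Market clearing requires 282 - 9P_b = 90 + 3P_b; hence 192 = 12P_b and P_b = 16.
Then P_s = 16 - 4 = 12 and Q = 282 - 9(16) = 138.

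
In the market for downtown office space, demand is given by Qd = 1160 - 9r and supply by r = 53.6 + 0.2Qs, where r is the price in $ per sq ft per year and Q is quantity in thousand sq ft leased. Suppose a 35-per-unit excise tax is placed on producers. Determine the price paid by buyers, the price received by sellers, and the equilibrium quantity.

r_b = 114.5, r_s = 79.5, Q = 129.5

In direct form, Qs = -268 + 5r.
Producers keep r_s = r_b - 35 per unit, so supply in terms of the buyer price is Qs = -443 + 5r_b.
Equate demand and the shifted supply: 1160 - 9r_b = -443 + 5r_b, giving 14r_b = 1603, so r_b = 114.5.
So r_s = 79.5 and the quantity traded is Q = 1160 - 9(114.5) = 129.5.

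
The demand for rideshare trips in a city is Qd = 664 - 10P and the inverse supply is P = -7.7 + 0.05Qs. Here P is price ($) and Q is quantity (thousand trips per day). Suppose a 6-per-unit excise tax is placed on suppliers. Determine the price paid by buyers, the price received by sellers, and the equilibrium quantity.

Rewriting in direct form: Qs = 154 + 20P.
The tax drives a wedge P_b - P_s = 6. Substituting P_s = P_b - 6 into supply: Qs = 34 + 20P_b.
Set Qd = Qs: 664 - 10P_b = 34 + 20P_b, so 630 = 30P_b and P_b = 21.
Then P_s = 21 - 6 = 15 and Q = 664 - 10(21) = 454.

P_b = 21, P_s = 15, Q = 454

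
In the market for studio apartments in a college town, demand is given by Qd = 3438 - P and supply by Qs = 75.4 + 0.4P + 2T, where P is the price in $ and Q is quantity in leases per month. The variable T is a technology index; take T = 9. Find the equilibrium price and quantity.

P* = 2389, Q* = 1049

With T = 9, supply is Qs = 93.4 + 0.4P.
Equating demand and supply, 3438 - P = 93.4 + 0.4P gives 1.4P = 3344.6, so P* = 2389.
From the demand curve, Q* = 3438 - 2389 = 1049.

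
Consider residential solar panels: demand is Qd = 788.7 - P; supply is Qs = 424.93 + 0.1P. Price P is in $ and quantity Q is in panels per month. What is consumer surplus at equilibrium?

Consumer surplus = 104882

At equilibrium Qd = Qs, so 788.7 - P = 424.93 + 0.1P; collecting terms, 363.77 = 1.1P and P* = 330.7.
Substitute back: Q* = 788.7 - 330.7 = 458.
Demand choke price (Qd = 0): P = 788.7. Consumer surplus = ½ × (788.7 - 330.7) × 458 = 104882.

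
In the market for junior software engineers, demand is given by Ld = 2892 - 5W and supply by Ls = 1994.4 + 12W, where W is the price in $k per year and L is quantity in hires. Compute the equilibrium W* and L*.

Equating demand and supply, 2892 - 5W = 1994.4 + 12W gives 17W = 897.6, so W* = 52.8.
Substitute back: L* = 2892 - 5(52.8) = 2628.

W* = 52.8, L* = 2628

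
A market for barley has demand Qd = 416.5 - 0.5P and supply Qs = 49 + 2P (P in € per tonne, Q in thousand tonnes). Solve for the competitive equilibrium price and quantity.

Set Qd = Qs: 416.5 - 0.5P = 49 + 2P, so 367.5 = 2.5P and P* = 147.
From the demand curve, Q* = 416.5 - 0.5(147) = 343.

P* = 147, Q* = 343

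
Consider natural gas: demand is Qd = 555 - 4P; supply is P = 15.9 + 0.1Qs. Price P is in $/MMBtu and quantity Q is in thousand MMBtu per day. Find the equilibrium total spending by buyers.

Inverting to quantity form: Qs = -159 + 10P.
At equilibrium Qd = Qs, so 555 - 4P = -159 + 10P; collecting terms, 714 = 14P and P* = 51.
Plugging P* into demand: Q* = 555 - 4(51) = 351.
Total spending by buyers = P* × Q* = 51 × 351 = 17901.

Total spending by buyers = 17901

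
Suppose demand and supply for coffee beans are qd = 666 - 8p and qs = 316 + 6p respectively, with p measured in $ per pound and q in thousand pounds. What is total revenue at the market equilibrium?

Total revenue = 11650

Set qd = qs: 666 - 8p = 316 + 6p, so 350 = 14p and p* = 25.
Substitute back: q* = 666 - 8(25) = 466.
Total revenue = p* × q* = 25 × 466 = 11650.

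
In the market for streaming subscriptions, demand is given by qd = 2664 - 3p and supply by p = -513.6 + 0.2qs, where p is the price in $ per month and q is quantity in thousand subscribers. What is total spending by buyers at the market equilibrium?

Total spending by buyers = 31536

Solving each curve for q: qs = 2568 + 5p.
Set qd = qs: 2664 - 3p = 2568 + 5p, so 96 = 8p and p* = 12.
Plugging p* into demand: q* = 2664 - 3(12) = 2628.
Total spending by buyers = p* × q* = 12 × 2628 = 31536.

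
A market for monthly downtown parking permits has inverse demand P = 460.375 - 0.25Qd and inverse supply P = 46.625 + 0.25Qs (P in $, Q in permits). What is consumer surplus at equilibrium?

Rewriting in direct form: Qd = 1841.5 - 4P and Qs = -186.5 + 4P.
Equating demand and supply, 1841.5 - 4P = -186.5 + 4P gives 8P = 2028, so P* = 253.5.
From the demand curve, Q* = 1841.5 - 4(253.5) = 827.5.
Demand choke price (Qd = 0): P = 1841.5/4 = 460.375. Consumer surplus = ½ × (460.375 - 253.5) × 827.5 = 85594.53125.

Consumer surplus = 85594.53125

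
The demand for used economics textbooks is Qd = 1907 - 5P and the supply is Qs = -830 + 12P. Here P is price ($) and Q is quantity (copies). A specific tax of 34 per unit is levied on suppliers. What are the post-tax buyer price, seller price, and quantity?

Suppliers keep P_s = P_b - 34 per unit, so supply in terms of the buyer price is Qs = -1238 + 12P_b.
Equate demand and the shifted supply: 1907 - 5P_b = -1238 + 12P_b, giving 17P_b = 3145, so P_b = 185.
Then P_s = 185 - 34 = 151 and Q = 1907 - 5(185) = 982.

P_b = 185, P_s = 151, Q = 982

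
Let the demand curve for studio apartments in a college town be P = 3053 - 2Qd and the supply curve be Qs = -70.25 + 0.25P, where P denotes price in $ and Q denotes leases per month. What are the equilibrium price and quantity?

Inverting to quantity form: Qd = 1526.5 - 0.5P.
The market clears where 1526.5 - 0.5P = -70.25 + 0.25P. Rearranging, 0.75P = 1596.75, hence P* = 2129.
Then Q* = 1526.5 - 0.5(2129) = 462.

P* = 2129, Q* = 462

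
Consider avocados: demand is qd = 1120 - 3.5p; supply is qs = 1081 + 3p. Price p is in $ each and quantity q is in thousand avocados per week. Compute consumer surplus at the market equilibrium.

Consumer surplus = 172543

Set qd = qs: 1120 - 3.5p = 1081 + 3p, so 39 = 6.5p and p* = 6.
Then q* = 1120 - 3.5(6) = 1099.
Demand choke price (qd = 0): p = 1120/3.5 = 320. Consumer surplus = ½ × (320 - 6) × 1099 = 172543.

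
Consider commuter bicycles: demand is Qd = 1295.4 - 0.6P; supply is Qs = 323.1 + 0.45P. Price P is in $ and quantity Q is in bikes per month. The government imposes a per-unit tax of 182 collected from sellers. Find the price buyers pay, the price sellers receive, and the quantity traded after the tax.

P_b = 1004, P_s = 822, Q = 693

With a tax of 182 on sellers, they supply based on the net price P_s = P_b - 182, so Qs = 241.2 + 0.45P_b.
Market clearing requires 1295.4 - 0.6P_b = 241.2 + 0.45P_b; hence 1054.2 = 1.05P_b and P_b = 1004.
Then P_s = 1004 - 182 = 822 and Q = 1295.4 - 0.6(1004) = 693.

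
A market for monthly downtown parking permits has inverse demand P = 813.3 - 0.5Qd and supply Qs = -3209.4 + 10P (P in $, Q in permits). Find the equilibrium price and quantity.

P* = 403, Q* = 820.6

Rewriting in direct form: Qd = 1626.6 - 2P.
At equilibrium Qd = Qs, so 1626.6 - 2P = -3209.4 + 10P; collecting terms, 4836 = 12P and P* = 403.
Plugging P* into demand: Q* = 1626.6 - 2(403) = 820.6.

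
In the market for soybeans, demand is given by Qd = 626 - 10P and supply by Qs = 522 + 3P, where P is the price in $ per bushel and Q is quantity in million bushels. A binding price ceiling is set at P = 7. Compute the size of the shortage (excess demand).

Evaluating both curves at the ceiling price 7 gives Qd = 556, Qs = 543.
Shortage = Qd - Qs = 556 - 543 = 13.

Shortage = 13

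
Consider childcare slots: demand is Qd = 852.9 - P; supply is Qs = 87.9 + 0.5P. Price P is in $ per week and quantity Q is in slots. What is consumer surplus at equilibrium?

Consumer surplus = 58790.205

Equating demand and supply, 852.9 - P = 87.9 + 0.5P gives 1.5P = 765, so P* = 510.
Plugging P* into demand: Q* = 852.9 - 510 = 342.9.
Demand choke price (Qd = 0): P = 852.9. Consumer surplus = ½ × (852.9 - 510) × 342.9 = 58790.205.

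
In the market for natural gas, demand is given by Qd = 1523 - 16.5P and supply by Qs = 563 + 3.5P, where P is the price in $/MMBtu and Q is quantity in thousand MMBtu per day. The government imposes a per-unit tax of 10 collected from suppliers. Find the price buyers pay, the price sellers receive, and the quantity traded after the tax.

Suppliers keep P_s = P_b - 10 per unit, so supply in terms of the buyer price is Qs = 528 + 3.5P_b.
Equate demand and the shifted supply: 1523 - 16.5P_b = 528 + 3.5P_b, giving 20P_b = 995, so P_b = 49.75.
So P_s = 39.75 and the quantity traded is Q = 1523 - 16.5(49.75) = 702.125.

P_b = 49.75, P_s = 39.75, Q = 702.125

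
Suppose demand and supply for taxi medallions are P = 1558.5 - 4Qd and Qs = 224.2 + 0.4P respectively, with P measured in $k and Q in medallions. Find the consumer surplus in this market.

Consumer surplus = 212552

In direct form, Qd = 389.625 - 0.25P.
Set Qd = Qs: 389.625 - 0.25P = 224.2 + 0.4P, so 165.425 = 0.65P and P* = 254.5.
Then Q* = 389.625 - 0.25(254.5) = 326.
Demand choke price (Qd = 0): P = 389.625/0.25 = 1558.5. Consumer surplus = ½ × (1558.5 - 254.5) × 326 = 212552.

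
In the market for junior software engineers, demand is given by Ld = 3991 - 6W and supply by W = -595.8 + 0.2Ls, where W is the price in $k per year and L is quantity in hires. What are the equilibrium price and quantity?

W* = 92, L* = 3439

Rewriting in direct form: Ls = 2979 + 5W.
Set Ld = Ls: 3991 - 6W = 2979 + 5W, so 1012 = 11W and W* = 92.
Plugging W* into demand: L* = 3991 - 6(92) = 3439.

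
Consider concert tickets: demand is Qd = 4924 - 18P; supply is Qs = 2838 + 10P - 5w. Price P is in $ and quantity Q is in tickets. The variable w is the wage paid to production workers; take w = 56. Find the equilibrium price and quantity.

P* = 84.5, Q* = 3403

With w = 56, supply is Qs = 2558 + 10P.
The market clears where 4924 - 18P = 2558 + 10P. Rearranging, 28P = 2366, hence P* = 84.5.
From the demand curve, Q* = 4924 - 18(84.5) = 3403.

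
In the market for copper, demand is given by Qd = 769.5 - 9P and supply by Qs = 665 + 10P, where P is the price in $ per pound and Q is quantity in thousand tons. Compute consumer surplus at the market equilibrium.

Consumer surplus = 28800

The market clears where 769.5 - 9P = 665 + 10P. Rearranging, 19P = 104.5, hence P* = 5.5.
From the demand curve, Q* = 769.5 - 9(5.5) = 720.
Demand choke price (Qd = 0): P = 769.5/9 = 85.5. Consumer surplus = ½ × (85.5 - 5.5) × 720 = 28800.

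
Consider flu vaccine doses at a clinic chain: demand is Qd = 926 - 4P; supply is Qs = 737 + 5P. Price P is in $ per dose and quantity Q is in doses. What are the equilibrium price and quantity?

P* = 21, Q* = 842

The market clears where 926 - 4P = 737 + 5P. Rearranging, 9P = 189, hence P* = 21.
Substitute back: Q* = 926 - 4(21) = 842.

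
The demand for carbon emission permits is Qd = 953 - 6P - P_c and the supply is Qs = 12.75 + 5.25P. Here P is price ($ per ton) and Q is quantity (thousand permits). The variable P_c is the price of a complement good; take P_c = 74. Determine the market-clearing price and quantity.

P* = 77, Q* = 417

With P_c = 74, demand is Qd = 879 - 6P.
Equating demand and supply, 879 - 6P = 12.75 + 5.25P gives 11.25P = 866.25, so P* = 77.
Substitute back: Q* = 879 - 6(77) = 417.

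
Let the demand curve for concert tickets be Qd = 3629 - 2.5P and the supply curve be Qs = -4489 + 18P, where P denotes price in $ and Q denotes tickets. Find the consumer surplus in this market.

The market clears where 3629 - 2.5P = -4489 + 18P. Rearranging, 20.5P = 8118, hence P* = 396.
From the demand curve, Q* = 3629 - 2.5(396) = 2639.
Demand choke price (Qd = 0): P = 3629/2.5 = 1451.6. Consumer surplus = ½ × (1451.6 - 396) × 2639 = 1392864.2.

Consumer surplus = 1392864.2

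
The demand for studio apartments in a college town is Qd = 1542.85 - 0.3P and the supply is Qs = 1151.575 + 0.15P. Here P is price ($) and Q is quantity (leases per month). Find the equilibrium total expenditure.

At equilibrium Qd = Qs, so 1542.85 - 0.3P = 1151.575 + 0.15P; collecting terms, 391.275 = 0.45P and P* = 869.5.
Then Q* = 1542.85 - 0.3(869.5) = 1282.
Total expenditure = P* × Q* = 869.5 × 1282 = 1114699.

Total expenditure = 1114699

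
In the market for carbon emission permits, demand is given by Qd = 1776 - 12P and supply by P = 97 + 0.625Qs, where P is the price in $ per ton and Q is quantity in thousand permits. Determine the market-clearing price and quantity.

P* = 142, Q* = 72

Solving each curve for Q: Qs = -155.2 + 1.6P.
At equilibrium Qd = Qs, so 1776 - 12P = -155.2 + 1.6P; collecting terms, 1931.2 = 13.6P and P* = 142.
From the demand curve, Q* = 1776 - 12(142) = 72.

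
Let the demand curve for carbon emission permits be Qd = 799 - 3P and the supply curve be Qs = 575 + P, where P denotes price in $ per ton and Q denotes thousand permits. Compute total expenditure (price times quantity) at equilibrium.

Total expenditure = 35336

The market clears where 799 - 3P = 575 + P. Rearranging, 4P = 224, hence P* = 56.
Then Q* = 799 - 3(56) = 631.
Total expenditure = P* × Q* = 56 × 631 = 35336.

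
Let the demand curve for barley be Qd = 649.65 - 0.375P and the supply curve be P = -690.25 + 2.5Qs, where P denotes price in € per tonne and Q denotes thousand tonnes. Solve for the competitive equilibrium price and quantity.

Inverting to quantity form: Qs = 276.1 + 0.4P.
At equilibrium Qd = Qs, so 649.65 - 0.375P = 276.1 + 0.4P; collecting terms, 373.55 = 0.775P and P* = 482.
From the demand curve, Q* = 649.65 - 0.375(482) = 468.9.

P* = 482, Q* = 468.9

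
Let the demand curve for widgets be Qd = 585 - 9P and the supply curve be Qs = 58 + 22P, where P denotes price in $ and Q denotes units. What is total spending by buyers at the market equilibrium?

Total spending by buyers = 7344

At equilibrium Qd = Qs, so 585 - 9P = 58 + 22P; collecting terms, 527 = 31P and P* = 17.
From the demand curve, Q* = 585 - 9(17) = 432.
Total spending by buyers = P* × Q* = 17 × 432 = 7344.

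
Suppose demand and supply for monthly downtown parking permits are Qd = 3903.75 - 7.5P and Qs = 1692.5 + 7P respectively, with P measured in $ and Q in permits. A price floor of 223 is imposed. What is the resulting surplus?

At P = 223: Qd = 2231.25 and Qs = 3253.5.
Surplus = Qs - Qd = 3253.5 - 2231.25 = 1022.25.

Surplus = 1022.25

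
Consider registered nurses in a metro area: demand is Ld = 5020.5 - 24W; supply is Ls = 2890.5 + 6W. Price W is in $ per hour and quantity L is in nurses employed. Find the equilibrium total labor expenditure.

Equating demand and supply, 5020.5 - 24W = 2890.5 + 6W gives 30W = 2130, so W* = 71.
Substitute back: L* = 5020.5 - 24(71) = 3316.5.
Total labor expenditure = W* × L* = 71 × 3316.5 = 235471.5.

Total labor expenditure = 235471.5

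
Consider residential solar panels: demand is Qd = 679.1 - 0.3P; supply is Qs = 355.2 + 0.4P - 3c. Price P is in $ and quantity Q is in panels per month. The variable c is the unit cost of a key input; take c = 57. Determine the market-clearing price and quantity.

P* = 707, Q* = 467

With c = 57, supply is Qs = 184.2 + 0.4P.
At equilibrium Qd = Qs, so 679.1 - 0.3P = 184.2 + 0.4P; collecting terms, 494.9 = 0.7P and P* = 707.
Plugging P* into demand: Q* = 679.1 - 0.3(707) = 467.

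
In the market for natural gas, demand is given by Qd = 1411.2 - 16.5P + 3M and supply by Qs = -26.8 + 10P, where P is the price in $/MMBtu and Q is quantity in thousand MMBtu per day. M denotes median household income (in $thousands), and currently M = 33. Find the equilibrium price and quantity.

P* = 58, Q* = 553.2

With M = 33, demand is Qd = 1510.2 - 16.5P.
Set Qd = Qs: 1510.2 - 16.5P = -26.8 + 10P, so 1537 = 26.5P and P* = 58.
Substitute back: Q* = 1510.2 - 16.5(58) = 553.2.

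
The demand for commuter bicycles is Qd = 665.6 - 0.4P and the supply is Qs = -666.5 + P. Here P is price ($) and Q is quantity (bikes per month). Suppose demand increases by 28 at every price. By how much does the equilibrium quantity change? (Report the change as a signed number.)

The market clears where 665.6 - 0.4P = -666.5 + P. Rearranging, 1.4P = 1332.1, hence P* = 951.5.
Then Q* = 665.6 - 0.4(951.5) = 285.
After the shift, demand is Qd = 693.6 - 0.4P.
Re-solving, 1.4P = 1360.1 gives P = 971.5 and Q = 305.
ΔQ = 305 - 285 = 20.

ΔQ = 20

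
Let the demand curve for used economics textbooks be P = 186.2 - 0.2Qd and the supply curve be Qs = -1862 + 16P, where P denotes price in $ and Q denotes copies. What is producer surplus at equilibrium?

Rewriting in direct form: Qd = 931 - 5P.
Set Qd = Qs: 931 - 5P = -1862 + 16P, so 2793 = 21P and P* = 133.
Substitute back: Q* = 931 - 5(133) = 266.
Supply choke price (Qs = 0): P = 116.375. Producer surplus = ½ × (133 - 116.375) × 266 = 2211.125.

Producer surplus = 2211.125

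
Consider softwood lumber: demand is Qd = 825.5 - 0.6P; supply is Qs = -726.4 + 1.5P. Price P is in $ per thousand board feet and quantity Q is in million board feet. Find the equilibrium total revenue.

At equilibrium Qd = Qs, so 825.5 - 0.6P = -726.4 + 1.5P; collecting terms, 1551.9 = 2.1P and P* = 739.
Plugging P* into demand: Q* = 825.5 - 0.6(739) = 382.1.
Total revenue = P* × Q* = 739 × 382.1 = 282371.9.

Total revenue = 282371.9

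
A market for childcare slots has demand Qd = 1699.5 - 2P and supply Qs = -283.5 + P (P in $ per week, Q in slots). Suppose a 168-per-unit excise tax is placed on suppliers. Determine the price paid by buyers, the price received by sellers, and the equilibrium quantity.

Suppliers keep P_s = P_b - 168 per unit, so supply in terms of the buyer price is Qs = -451.5 + P_b.
Market clearing requires 1699.5 - 2P_b = -451.5 + P_b; hence 2151 = 3P_b and P_b = 717.
So P_s = 549 and the quantity traded is Q = 1699.5 - 2(717) = 265.5.

P_b = 717, P_s = 549, Q = 265.5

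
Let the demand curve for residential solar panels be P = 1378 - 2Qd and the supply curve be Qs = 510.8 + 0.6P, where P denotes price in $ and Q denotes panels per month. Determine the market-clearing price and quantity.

In direct form, Qd = 689 - 0.5P.
Equating demand and supply, 689 - 0.5P = 510.8 + 0.6P gives 1.1P = 178.2, so P* = 162.
From the demand curve, Q* = 689 - 0.5(162) = 608.

P* = 162, Q* = 608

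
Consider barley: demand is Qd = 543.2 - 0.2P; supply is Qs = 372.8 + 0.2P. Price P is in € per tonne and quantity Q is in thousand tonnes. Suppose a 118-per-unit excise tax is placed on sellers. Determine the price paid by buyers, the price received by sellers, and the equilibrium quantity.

P_b = 485, P_s = 367, Q = 446.2

The tax drives a wedge P_b - P_s = 118. Substituting P_s = P_b - 118 into supply: Qs = 349.2 + 0.2P_b.
Market clearing requires 543.2 - 0.2P_b = 349.2 + 0.2P_b; hence 194 = 0.4P_b and P_b = 485.
So P_s = 367 and the quantity traded is Q = 543.2 - 0.2(485) = 446.2.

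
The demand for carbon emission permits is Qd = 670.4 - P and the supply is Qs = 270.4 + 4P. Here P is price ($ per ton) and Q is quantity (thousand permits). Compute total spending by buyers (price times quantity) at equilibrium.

At equilibrium Qd = Qs, so 670.4 - P = 270.4 + 4P; collecting terms, 400 = 5P and P* = 80.
Plugging P* into demand: Q* = 670.4 - 80 = 590.4.
Total spending by buyers = P* × Q* = 80 × 590.4 = 47232.

Total spending by buyers = 47232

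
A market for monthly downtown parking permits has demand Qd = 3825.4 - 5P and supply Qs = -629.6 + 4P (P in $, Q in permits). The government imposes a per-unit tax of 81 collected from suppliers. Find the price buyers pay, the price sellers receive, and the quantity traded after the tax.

P_b = 531, P_s = 450, Q = 1170.4

The tax drives a wedge P_b - P_s = 81. Substituting P_s = P_b - 81 into supply: Qs = -953.6 + 4P_b.
Equate demand and the shifted supply: 3825.4 - 5P_b = -953.6 + 4P_b, giving 9P_b = 4779, so P_b = 531.
So P_s = 450 and the quantity traded is Q = 3825.4 - 5(531) = 1170.4.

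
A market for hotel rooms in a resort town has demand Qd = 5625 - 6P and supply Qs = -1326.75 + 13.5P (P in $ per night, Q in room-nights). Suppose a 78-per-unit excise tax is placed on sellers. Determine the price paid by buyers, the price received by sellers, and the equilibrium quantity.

P_b = 410.5, P_s = 332.5, Q = 3162

The tax drives a wedge P_b - P_s = 78. Substituting P_s = P_b - 78 into supply: Qs = -2379.75 + 13.5P_b.
Set Qd = Qs: 5625 - 6P_b = -2379.75 + 13.5P_b, so 8004.75 = 19.5P_b and P_b = 410.5.
So P_s = 332.5 and the quantity traded is Q = 5625 - 6(410.5) = 3162.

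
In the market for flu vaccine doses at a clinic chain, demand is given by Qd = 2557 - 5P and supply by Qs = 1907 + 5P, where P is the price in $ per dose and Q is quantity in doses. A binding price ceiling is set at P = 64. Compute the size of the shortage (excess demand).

At P = 64: Qd = 2237 and Qs = 2227.
Shortage = Qd - Qs = 2237 - 2227 = 10.

Shortage = 10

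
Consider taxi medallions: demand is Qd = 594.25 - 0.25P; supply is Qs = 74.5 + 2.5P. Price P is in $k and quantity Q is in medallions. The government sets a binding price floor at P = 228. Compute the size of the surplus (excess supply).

Surplus = 107.25

With P fixed at 228, quantity demanded is 537.25 and quantity supplied is 644.5.
Surplus = Qs - Qd = 644.5 - 537.25 = 107.25.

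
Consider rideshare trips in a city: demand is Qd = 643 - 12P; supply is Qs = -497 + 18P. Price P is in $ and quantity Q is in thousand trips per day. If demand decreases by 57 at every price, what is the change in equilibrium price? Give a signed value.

ΔP = -1.9

At equilibrium Qd = Qs, so 643 - 12P = -497 + 18P; collecting terms, 1140 = 30P and P* = 38.
From the demand curve, Q* = 643 - 12(38) = 187.
After the shift, demand is Qd = 586 - 12P.
The new intersection has 1083 = 30P, i.e. P = 36.1, Q = 152.8.
ΔP = 36.1 - 38 = -1.9.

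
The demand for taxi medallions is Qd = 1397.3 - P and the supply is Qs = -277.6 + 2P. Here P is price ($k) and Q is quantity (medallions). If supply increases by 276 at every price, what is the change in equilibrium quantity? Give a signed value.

ΔQ = 92

The market clears where 1397.3 - P = -277.6 + 2P. Rearranging, 3P = 1674.9, hence P* = 558.3.
From the demand curve, Q* = 1397.3 - 558.3 = 839.
After the shift, supply is Qs = -1.6 + 2P.
New equilibrium: 1398.9 = 3P, so P = 466.3 and Q = 931.
ΔQ = 931 - 839 = 92.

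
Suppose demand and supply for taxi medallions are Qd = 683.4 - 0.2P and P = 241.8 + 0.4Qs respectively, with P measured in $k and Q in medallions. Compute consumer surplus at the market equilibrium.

Solving each curve for Q: Qs = -604.5 + 2.5P.
The market clears where 683.4 - 0.2P = -604.5 + 2.5P. Rearranging, 2.7P = 1287.9, hence P* = 477.
Plugging P* into demand: Q* = 683.4 - 0.2(477) = 588.
Demand choke price (Qd = 0): P = 683.4/0.2 = 3417. Consumer surplus = ½ × (3417 - 477) × 588 = 864360.

Consumer surplus = 864360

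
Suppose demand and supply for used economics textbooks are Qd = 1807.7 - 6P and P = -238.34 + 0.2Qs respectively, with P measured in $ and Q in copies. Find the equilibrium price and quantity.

Inverting to quantity form: Qs = 1191.7 + 5P.
At equilibrium Qd = Qs, so 1807.7 - 6P = 1191.7 + 5P; collecting terms, 616 = 11P and P* = 56.
Plugging P* into demand: Q* = 1807.7 - 6(56) = 1471.7.

P* = 56, Q* = 1471.7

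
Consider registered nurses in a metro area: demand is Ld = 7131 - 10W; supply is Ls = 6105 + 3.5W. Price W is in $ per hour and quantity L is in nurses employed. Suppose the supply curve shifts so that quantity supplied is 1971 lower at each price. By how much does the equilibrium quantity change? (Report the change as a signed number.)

At equilibrium Ld = Ls, so 7131 - 10W = 6105 + 3.5W; collecting terms, 1026 = 13.5W and W* = 76.
Plugging W* into demand: L* = 7131 - 10(76) = 6371.
After the shift, supply is Ls = 4134 + 3.5W.
Re-solving, 13.5W = 2997 gives W = 222 and L = 4911.
ΔL = 4911 - 6371 = -1460.

ΔL = -1460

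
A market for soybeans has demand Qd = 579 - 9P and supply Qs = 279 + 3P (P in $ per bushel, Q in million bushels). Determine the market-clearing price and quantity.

Equating demand and supply, 579 - 9P = 279 + 3P gives 12P = 300, so P* = 25.
From the demand curve, Q* = 579 - 9(25) = 354.

P* = 25, Q* = 354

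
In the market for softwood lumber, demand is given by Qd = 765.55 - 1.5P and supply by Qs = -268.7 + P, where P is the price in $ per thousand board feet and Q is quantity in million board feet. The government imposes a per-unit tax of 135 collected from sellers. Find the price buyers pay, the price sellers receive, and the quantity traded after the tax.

With a tax of 135 on sellers, they supply based on the net price P_s = P_b - 135, so Qs = -403.7 + P_b.
Equate demand and the shifted supply: 765.55 - 1.5P_b = -403.7 + P_b, giving 2.5P_b = 1169.25, so P_b = 467.7.
Then P_s = 467.7 - 135 = 332.7 and Q = 765.55 - 1.5(467.7) = 64.

P_b = 467.7, P_s = 332.7, Q = 64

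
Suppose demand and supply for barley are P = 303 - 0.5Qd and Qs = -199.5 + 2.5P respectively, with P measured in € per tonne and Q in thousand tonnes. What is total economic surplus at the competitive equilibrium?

Rewriting in direct form: Qd = 606 - 2P.
At equilibrium Qd = Qs, so 606 - 2P = -199.5 + 2.5P; collecting terms, 805.5 = 4.5P and P* = 179.
Substitute back: Q* = 606 - 2(179) = 248.
Demand choke price = 303; supply choke price = 79.8. CS = ½(303 - 179)(248) = 15376; PS = ½(179 - 79.8)(248) = 12300.8. Total surplus = 27676.8.

Total surplus = 27676.8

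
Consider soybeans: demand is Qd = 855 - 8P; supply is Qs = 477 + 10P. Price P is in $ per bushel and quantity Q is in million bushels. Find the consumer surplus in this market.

At equilibrium Qd = Qs, so 855 - 8P = 477 + 10P; collecting terms, 378 = 18P and P* = 21.
Then Q* = 855 - 8(21) = 687.
Demand choke price (Qd = 0): P = 855/8 = 106.875. Consumer surplus = ½ × (106.875 - 21) × 687 = 29498.0625.

Consumer surplus = 29498.0625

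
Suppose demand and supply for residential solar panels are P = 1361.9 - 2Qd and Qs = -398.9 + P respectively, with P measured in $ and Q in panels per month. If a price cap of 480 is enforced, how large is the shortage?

Shortage = 359.85

Solving each curve for Q: Qd = 680.95 - 0.5P.
Evaluating both curves at the ceiling price 480 gives Qd = 440.95, Qs = 81.1.
Shortage = Qd - Qs = 440.95 - 81.1 = 359.85.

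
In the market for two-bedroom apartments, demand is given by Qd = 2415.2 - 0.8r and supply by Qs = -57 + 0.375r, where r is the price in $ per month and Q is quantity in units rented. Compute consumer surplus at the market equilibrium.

The market clears where 2415.2 - 0.8r = -57 + 0.375r. Rearranging, 1.175r = 2472.2, hence r* = 2104.
Then Q* = 2415.2 - 0.8(2104) = 732.
Demand choke price (Qd = 0): r = 2415.2/0.8 = 3019. Consumer surplus = ½ × (3019 - 2104) × 732 = 334890.

Consumer surplus = 334890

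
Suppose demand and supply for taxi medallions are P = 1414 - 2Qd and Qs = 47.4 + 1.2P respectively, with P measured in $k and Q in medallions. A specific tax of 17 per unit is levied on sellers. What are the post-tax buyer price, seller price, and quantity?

P_b = 400, P_s = 383, Q = 507

Rewriting in direct form: Qd = 707 - 0.5P.
The tax drives a wedge P_b - P_s = 17. Substituting P_s = P_b - 17 into supply: Qs = 27 + 1.2P_b.
Equate demand and the shifted supply: 707 - 0.5P_b = 27 + 1.2P_b, giving 1.7P_b = 680, so P_b = 400.
Then P_s = 400 - 17 = 383 and Q = 707 - 0.5(400) = 507.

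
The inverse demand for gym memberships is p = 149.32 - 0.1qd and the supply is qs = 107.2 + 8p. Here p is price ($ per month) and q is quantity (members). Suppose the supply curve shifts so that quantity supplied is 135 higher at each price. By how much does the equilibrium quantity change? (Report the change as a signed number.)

Inverting to quantity form: qd = 1493.2 - 10p.
Equating demand and supply, 1493.2 - 10p = 107.2 + 8p gives 18p = 1386, so p* = 77.
Then q* = 1493.2 - 10(77) = 723.2.
After the shift, supply is qs = 242.2 + 8p.
The new intersection has 1251 = 18p, i.e. p = 69.5, q = 798.2.
Δq = 798.2 - 723.2 = 75.

Δq = 75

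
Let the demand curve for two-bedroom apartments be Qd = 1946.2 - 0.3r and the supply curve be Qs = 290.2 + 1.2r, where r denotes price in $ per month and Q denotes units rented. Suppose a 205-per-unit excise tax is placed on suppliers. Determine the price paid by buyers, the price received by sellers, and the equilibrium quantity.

r_b = 1268, r_s = 1063, Q = 1565.8

With a tax of 205 on suppliers, they supply based on the net price r_s = r_b - 205, so Qs = 44.2 + 1.2r_b.
Market clearing requires 1946.2 - 0.3r_b = 44.2 + 1.2r_b; hence 1902 = 1.5r_b and r_b = 1268.
Then r_s = 1268 - 205 = 1063 and Q = 1946.2 - 0.3(1268) = 1565.8.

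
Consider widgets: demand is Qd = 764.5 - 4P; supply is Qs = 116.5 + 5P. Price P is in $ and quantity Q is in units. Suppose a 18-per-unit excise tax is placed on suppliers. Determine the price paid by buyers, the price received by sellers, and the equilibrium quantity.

Suppliers keep P_s = P_b - 18 per unit, so supply in terms of the buyer price is Qs = 26.5 + 5P_b.
Set Qd = Qs: 764.5 - 4P_b = 26.5 + 5P_b, so 738 = 9P_b and P_b = 82.
So P_s = 64 and the quantity traded is Q = 764.5 - 4(82) = 436.5.

P_b = 82, P_s = 64, Q = 436.5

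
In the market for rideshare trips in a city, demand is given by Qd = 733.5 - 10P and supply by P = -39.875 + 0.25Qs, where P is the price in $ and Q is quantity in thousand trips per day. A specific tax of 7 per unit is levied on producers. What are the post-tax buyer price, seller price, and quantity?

P_b = 43, P_s = 36, Q = 303.5

In direct form, Qs = 159.5 + 4P.
The tax drives a wedge P_b - P_s = 7. Substituting P_s = P_b - 7 into supply: Qs = 131.5 + 4P_b.
Equate demand and the shifted supply: 733.5 - 10P_b = 131.5 + 4P_b, giving 14P_b = 602, so P_b = 43.
So P_s = 36 and the quantity traded is Q = 733.5 - 10(43) = 303.5.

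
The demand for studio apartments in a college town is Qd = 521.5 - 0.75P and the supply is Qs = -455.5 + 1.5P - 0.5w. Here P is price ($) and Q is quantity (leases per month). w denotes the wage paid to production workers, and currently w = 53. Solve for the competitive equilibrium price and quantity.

With w = 53, supply is Qs = -482 + 1.5P.
At equilibrium Qd = Qs, so 521.5 - 0.75P = -482 + 1.5P; collecting terms, 1003.5 = 2.25P and P* = 446.
Plugging P* into demand: Q* = 521.5 - 0.75(446) = 187.

P* = 446, Q* = 187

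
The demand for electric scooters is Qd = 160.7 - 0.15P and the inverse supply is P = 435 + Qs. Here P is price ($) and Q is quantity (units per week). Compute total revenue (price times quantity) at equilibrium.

Solving each curve for Q: Qs = -435 + P.
The market clears where 160.7 - 0.15P = -435 + P. Rearranging, 1.15P = 595.7, hence P* = 518.
From the demand curve, Q* = 160.7 - 0.15(518) = 83.
Total revenue = P* × Q* = 518 × 83 = 42994.

Total revenue = 42994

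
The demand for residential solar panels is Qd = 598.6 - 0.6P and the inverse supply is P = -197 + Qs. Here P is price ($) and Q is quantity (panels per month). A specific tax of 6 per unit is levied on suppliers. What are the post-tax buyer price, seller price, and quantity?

Rewriting in direct form: Qs = 197 + P.
The tax drives a wedge P_b - P_s = 6. Substituting P_s = P_b - 6 into supply: Qs = 191 + P_b.
Market clearing requires 598.6 - 0.6P_b = 191 + P_b; hence 407.6 = 1.6P_b and P_b = 254.75.
Then P_s = 254.75 - 6 = 248.75 and Q = 598.6 - 0.6(254.75) = 445.75.

P_b = 254.75, P_s = 248.75, Q = 445.75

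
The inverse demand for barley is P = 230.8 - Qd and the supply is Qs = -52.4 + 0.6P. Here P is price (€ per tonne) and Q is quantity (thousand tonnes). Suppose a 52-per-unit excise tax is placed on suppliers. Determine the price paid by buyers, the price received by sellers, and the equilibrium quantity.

Solving each curve for Q: Qd = 230.8 - P.
Suppliers keep P_s = P_b - 52 per unit, so supply in terms of the buyer price is Qs = -83.6 + 0.6P_b.
Equate demand and the shifted supply: 230.8 - P_b = -83.6 + 0.6P_b, giving 1.6P_b = 314.4, so P_b = 196.5.
Then P_s = 196.5 - 52 = 144.5 and Q = 230.8 - 196.5 = 34.3.

P_b = 196.5, P_s = 144.5, Q = 34.3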